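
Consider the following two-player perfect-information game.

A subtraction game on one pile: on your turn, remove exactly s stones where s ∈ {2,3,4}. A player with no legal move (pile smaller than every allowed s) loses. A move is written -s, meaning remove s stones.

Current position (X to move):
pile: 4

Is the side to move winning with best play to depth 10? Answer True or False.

X winning at [4]: True

p1 X@[4]: -2[2]-1 -3[1]+1* -4[0]+1
p2 O@[1] terminal -1; root [4] d10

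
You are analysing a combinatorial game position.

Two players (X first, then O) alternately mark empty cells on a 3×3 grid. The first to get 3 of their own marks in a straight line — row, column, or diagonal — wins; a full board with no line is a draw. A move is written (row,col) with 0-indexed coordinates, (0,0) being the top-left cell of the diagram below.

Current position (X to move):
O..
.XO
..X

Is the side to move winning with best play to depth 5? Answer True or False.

X winning at [O../.XO/..X]: True

ply 1, X at O../.XO/..X | (0,1)=+0→OX./.XO/..X; (0,2)=+0→O.X/.XO/..X; (1,0)=+0→O../XXO/..X; (2,0)=+1→O../.XO/X.X*; (2,1)=+1→O../.XO/.XX
ply 2, O at O../.XO/X.X | (0,1)=-1→OO./.XO/X.X*; (0,2)=-1→O.O/.XO/X.X; (1,0)=-1→O../OXO/X.X; (2,1)=-1→O../.XO/XOX
ply 3, X at OO./.XO/X.X | (0,2)=+1→OOX/.XO/X.X*; (1,0)=-1→OO./XXO/X.X; (2,1)=+1→OO./.XO/XXX
ply 4: OOX/.XO/X.X is terminal -1 (O); from O../.XO/..X depth 5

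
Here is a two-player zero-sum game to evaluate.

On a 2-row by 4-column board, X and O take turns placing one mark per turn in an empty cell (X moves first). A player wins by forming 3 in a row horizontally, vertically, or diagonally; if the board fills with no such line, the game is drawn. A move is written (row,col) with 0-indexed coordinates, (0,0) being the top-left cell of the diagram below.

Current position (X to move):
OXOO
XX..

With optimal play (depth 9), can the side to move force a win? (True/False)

X winning at [OXOO/XX..]: True

p1 X@[OXOO/XX..]: (1,2)[OXOO/XXX.]+1* (1,3)[OXOO/XX.X]+0
p2 O@[OXOO/XXX.] terminal -1; root [OXOO/XX..] d9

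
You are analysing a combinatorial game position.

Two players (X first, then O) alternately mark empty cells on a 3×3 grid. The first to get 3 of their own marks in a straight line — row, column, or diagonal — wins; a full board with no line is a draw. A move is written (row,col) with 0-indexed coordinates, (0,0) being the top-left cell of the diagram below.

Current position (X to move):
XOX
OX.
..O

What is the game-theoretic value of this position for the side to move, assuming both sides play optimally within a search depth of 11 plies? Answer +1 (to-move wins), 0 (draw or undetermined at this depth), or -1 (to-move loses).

value(XOX/OX./..O, X) = +1

p1 X@[XOX/OX./..O]: (1,2)[XOX/OXX/..O]+0 (2,0)[XOX/OX./X.O]+1* (2,1)[XOX/OX./.XO]+0
p2 O@[XOX/OX./X.O] terminal -1; root [XOX/OX./..O] d11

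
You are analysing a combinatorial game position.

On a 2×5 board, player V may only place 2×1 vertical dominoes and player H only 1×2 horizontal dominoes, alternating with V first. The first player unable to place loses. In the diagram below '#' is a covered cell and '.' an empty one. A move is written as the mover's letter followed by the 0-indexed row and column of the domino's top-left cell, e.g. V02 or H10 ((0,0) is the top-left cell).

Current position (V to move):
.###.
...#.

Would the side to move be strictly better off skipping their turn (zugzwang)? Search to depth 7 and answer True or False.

ply 1, V at .###./...#. | V00=+1→####./#..#.*; V04=-1→.####/...##
ply 2, H at ####./#..#. | H11=-1→####./####.*
ply 3, V at ####./####. | V04=+1→#####/#####*
ply 4: #####/##### is terminal -1 (H); from .###./...#. depth 7
pass branch (H moves first from the same position):
  | ply 1, H at .###./...#. | H10=-1→.###./##.#.*; H11=-1→.###./.###.
  | ply 2, V at .###./##.#. | V04=+1→.####/##.##*
  | ply 3: .####/##.## is terminal -1 (H); from .###./...#. depth 7
V moving scores +1; V passing scores +1

zugzwang(.###./...#., V) = False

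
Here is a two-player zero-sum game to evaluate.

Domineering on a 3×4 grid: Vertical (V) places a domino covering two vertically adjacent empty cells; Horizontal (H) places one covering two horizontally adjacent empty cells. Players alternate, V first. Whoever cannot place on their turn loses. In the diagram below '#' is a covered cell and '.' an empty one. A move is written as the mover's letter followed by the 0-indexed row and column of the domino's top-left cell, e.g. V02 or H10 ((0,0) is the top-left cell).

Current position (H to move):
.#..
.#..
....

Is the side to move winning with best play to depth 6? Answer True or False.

H winning at [.#../.#../....]: True

p1 H@[.#../.#../....]: H02[.###/.#../....]-1 H12[.#../.###/....]+1* H20[.#../.#../##..]-1 H21[.#../.#../.##.]-1 H22[.#../.#../..##]-1
p2 V@[.#../.###/....]: V00[##../####/....]-1* V10[.#../####/#...]-1
p3 H@[##../####/....]: H02[####/####/....]+1* H20[##../####/##..]+1 H21[##../####/.##.]+1 H22[##../####/..##]+1
p4 V@[####/####/....] terminal -1; root [.#../.#../....] d6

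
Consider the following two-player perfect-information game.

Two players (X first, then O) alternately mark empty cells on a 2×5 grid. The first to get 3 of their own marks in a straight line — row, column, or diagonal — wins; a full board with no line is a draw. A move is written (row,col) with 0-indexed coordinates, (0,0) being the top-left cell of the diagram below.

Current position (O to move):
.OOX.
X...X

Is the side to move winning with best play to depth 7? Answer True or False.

p1 O@[.OOX./X...X]: (0,0)[OOOX./X...X]+1* (0,4)[.OOXO/X...X]+0 (1,1)[.OOX./XO..X]+0 (1,2)[.OOX./X.O.X]+0 (1,3)[.OOX./X..OX]+0
p2 X@[OOOX./X...X] terminal -1; root [.OOX./X...X] d7

O winning at [.OOX./X...X]: True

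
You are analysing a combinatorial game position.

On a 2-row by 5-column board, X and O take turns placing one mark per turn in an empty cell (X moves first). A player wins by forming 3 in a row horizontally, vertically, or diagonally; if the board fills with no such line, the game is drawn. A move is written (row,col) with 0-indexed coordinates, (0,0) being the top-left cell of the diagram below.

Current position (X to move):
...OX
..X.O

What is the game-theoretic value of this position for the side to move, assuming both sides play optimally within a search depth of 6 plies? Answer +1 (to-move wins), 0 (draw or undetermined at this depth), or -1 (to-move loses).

p1 X@[...OX/..X.O]: (0,0)[X..OX/..X.O]+0 (0,1)[.X.OX/..X.O]+0 (0,2)[..XOX/..X.O]+0 (1,0)[...OX/X.X.O]+0 (1,1)[...OX/.XX.O]+1* (1,3)[...OX/..XXO]+0
p2 O@[...OX/.XX.O]: (0,0)[O..OX/.XX.O]-1* (0,1)[.O.OX/.XX.O]-1 (0,2)[..OOX/.XX.O]-1 (1,0)[...OX/OXX.O]-1 (1,3)[...OX/.XXOO]-1
p3 X@[O..OX/.XX.O]: (0,1)[OX.OX/.XX.O]+1* (0,2)[O.XOX/.XX.O]+1 (1,0)[O..OX/XXX.O]+1 (1,3)[O..OX/.XXXO]+1
p4 O@[OX.OX/.XX.O]: (0,2)[OXOOX/.XX.O]-1* (1,0)[OX.OX/OXX.O]-1 (1,3)[OX.OX/.XXOO]-1
p5 X@[OXOOX/.XX.O]: (1,0)[OXOOX/XXX.O]+1* (1,3)[OXOOX/.XXXO]+1
p6 O@[OXOOX/XXX.O] terminal -1; root [...OX/..X.O] d6

value(...OX/..X.O, X) = +1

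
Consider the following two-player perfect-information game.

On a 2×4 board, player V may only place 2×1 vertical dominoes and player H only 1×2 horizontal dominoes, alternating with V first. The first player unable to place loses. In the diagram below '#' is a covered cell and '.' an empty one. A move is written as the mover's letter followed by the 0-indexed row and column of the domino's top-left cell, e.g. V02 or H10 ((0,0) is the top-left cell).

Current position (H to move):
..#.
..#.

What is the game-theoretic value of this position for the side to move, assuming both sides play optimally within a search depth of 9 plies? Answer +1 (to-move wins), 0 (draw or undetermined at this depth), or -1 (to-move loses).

p1 H@[..#./..#.]: H00[###./..#.]+1* H10[..#./###.]+1
p2 V@[###./..#.]: V03[####/..##]-1*
p3 H@[####/..##]: H10[####/####]+1*
p4 V@[####/####] terminal -1; root [..#./..#.] d9

value(..#./..#., H) = +1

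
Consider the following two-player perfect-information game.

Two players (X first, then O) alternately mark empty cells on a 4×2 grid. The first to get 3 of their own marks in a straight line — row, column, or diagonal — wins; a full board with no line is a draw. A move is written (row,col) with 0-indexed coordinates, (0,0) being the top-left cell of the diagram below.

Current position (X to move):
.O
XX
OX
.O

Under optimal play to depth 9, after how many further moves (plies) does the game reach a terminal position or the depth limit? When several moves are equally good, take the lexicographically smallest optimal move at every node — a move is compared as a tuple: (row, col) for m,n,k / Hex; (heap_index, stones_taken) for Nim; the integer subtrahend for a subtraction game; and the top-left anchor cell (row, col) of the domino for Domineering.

[.O/XX/OX/.O] X move#1: (0,0):+0/XO/XX/OX/.O*, (3,0):+0/.O/XX/OX/XO
[XO/XX/OX/.O] O move#2: (3,0):+0/XO/XX/OX/OO*
[XO/XX/OX/OO] end (terminal +0, X#3); searched .O/XX/OX/.O to 9

PV length from [.O/XX/OX/.O]: 2 plies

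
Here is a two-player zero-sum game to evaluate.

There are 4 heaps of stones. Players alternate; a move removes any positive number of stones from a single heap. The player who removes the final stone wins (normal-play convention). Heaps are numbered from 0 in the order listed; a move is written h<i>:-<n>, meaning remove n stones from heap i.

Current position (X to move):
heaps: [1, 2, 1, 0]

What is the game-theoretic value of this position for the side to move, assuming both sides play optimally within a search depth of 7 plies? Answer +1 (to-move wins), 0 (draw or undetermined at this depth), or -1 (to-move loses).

value((1,2,1,0), X) = +1

[(1,2,1,0)] X move#1: h0:-1:-1/(0,2,1,0), h1:-1:-1/(1,1,1,0), h1:-2:+1/(1,0,1,0)*, h2:-1:-1/(1,2,0,0)
[(1,0,1,0)] O move#2: h0:-1:-1/(0,0,1,0)*, h2:-1:-1/(1,0,0,0)
[(0,0,1,0)] X move#3: h2:-1:+1/(0,0,0,0)*
[(0,0,0,0)] end (terminal -1, O#4); searched (1,2,1,0) to 7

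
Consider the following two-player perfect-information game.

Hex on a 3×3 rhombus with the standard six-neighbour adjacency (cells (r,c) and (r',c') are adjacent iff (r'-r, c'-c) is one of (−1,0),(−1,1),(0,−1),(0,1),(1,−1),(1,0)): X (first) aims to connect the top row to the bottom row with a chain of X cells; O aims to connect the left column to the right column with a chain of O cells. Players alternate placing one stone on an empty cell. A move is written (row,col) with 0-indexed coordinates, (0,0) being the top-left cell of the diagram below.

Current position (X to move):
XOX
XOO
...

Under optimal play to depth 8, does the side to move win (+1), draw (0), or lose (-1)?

p1 X@[XOX/XOO/...]: (2,0)[XOX/XOO/X..]+1* (2,1)[XOX/XOO/.X.]-1 (2,2)[XOX/XOO/..X]-1
p2 O@[XOX/XOO/X..] terminal -1; root [XOX/XOO/...] d8

value(XOX/XOO/..., X) = +1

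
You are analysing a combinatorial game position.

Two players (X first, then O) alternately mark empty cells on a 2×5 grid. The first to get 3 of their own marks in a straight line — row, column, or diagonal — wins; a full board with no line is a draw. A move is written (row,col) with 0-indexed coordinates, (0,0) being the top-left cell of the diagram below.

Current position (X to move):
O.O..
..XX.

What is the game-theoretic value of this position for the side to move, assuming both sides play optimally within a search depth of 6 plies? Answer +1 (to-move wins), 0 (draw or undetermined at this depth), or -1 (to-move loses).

p1 X@[O.O../..XX.]: (0,1)[OXO../..XX.]+1* (0,3)[O.OX./..XX.]-1 (0,4)[O.O.X/..XX.]-1 (1,0)[O.O../X.XX.]-1 (1,1)[O.O../.XXX.]+1 (1,4)[O.O../..XXX]+1
p2 O@[OXO../..XX.]: (0,3)[OXOO./..XX.]-1* (0,4)[OXO.O/..XX.]-1 (1,0)[OXO../O.XX.]-1 (1,1)[OXO../.OXX.]-1 (1,4)[OXO../..XXO]-1
p3 X@[OXOO./..XX.]: (0,4)[OXOOX/..XX.]+1* (1,0)[OXOO./X.XX.]-1 (1,1)[OXOO./.XXX.]+1 (1,4)[OXOO./..XXX]+1
p4 O@[OXOOX/..XX.]: (1,0)[OXOOX/O.XX.]-1* (1,1)[OXOOX/.OXX.]-1 (1,4)[OXOOX/..XXO]-1
p5 X@[OXOOX/O.XX.]: (1,1)[OXOOX/OXXX.]+1* (1,4)[OXOOX/O.XXX]+1
p6 O@[OXOOX/OXXX.] terminal -1; root [O.O../..XX.] d6

value(O.O../..XX., X) = +1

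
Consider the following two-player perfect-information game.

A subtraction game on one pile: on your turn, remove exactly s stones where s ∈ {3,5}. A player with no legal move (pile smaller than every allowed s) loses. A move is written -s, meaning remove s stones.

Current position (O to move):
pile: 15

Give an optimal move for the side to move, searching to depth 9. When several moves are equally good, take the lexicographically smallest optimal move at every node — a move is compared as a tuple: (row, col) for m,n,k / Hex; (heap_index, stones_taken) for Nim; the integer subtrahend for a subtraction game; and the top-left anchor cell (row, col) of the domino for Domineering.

O's best at [15]: -5

ply 1, O at 15 | -3=-1→12; -5=+1→10*
ply 2, X at 10 | -3=-1→7*; -5=-1→5
ply 3, O at 7 | -3=-1→4; -5=+1→2*
ply 4: 2 is terminal -1 (X); from 15 depth 9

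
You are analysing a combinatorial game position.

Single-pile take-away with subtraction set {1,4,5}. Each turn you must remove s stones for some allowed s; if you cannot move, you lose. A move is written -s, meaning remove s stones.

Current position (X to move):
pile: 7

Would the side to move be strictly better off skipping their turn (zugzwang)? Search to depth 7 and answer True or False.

zugzwang(7, X) = False

[7] X move#1: -1:-1/6, -4:-1/3, -5:+1/2*
[2] O move#2: -1:-1/1*
[1] X move#3: -1:+1/0*
[0] end (terminal -1, O#4); searched 7 to 7
if X skipped the turn, O would face:
~ [7] O move#1: -1:-1/6, -4:-1/3, -5:+1/2*
~ [2] X move#2: -1:-1/1*
~ [1] O move#3: -1:+1/0*
~ [0] end (terminal -1, X#4); searched 7 to 7
compare (X): move=+1 vs pass=-1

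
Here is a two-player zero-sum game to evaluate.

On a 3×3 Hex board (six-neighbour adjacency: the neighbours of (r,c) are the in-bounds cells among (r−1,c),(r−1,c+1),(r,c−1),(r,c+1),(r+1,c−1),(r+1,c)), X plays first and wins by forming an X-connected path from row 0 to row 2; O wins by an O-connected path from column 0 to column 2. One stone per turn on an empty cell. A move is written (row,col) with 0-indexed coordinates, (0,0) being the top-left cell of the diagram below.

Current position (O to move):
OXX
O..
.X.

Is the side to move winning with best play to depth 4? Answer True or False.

O winning at [OXX/O../.X.]: False

[OXX/O../.X.] O move#1: (1,1):-1/OXX/OO./.X.*, (1,2):-1/OXX/O.O/.X., (2,0):-1/OXX/O../OX., (2,2):-1/OXX/O../.XO
[OXX/OO./.X.] X move#2: (1,2):+1/OXX/OOX/.X.*, (2,0):-1/OXX/OO./XX., (2,2):-1/OXX/OO./.XX
[OXX/OOX/.X.] end (terminal -1, O#3); searched OXX/O../.X. to 4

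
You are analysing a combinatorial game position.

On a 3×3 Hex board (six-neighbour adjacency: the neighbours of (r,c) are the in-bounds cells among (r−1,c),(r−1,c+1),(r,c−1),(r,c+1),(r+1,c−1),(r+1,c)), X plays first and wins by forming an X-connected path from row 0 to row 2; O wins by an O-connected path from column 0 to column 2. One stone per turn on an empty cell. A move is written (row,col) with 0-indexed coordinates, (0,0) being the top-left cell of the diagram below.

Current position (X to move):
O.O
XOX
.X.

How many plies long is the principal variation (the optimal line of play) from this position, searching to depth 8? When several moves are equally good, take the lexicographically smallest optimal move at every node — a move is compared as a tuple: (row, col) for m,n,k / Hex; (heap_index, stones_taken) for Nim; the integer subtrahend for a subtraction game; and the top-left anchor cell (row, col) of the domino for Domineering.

PV length from [O.O/XOX/.X.]: 2 plies

p1 X@[O.O/XOX/.X.]: (0,1)[OXO/XOX/.X.]-1* (2,0)[O.O/XOX/XX.]-1 (2,2)[O.O/XOX/.XX]-1
p2 O@[OXO/XOX/.X.]: (2,0)[OXO/XOX/OX.]+1* (2,2)[OXO/XOX/.XO]-1
p3 X@[OXO/XOX/OX.] terminal -1; root [O.O/XOX/.X.] d8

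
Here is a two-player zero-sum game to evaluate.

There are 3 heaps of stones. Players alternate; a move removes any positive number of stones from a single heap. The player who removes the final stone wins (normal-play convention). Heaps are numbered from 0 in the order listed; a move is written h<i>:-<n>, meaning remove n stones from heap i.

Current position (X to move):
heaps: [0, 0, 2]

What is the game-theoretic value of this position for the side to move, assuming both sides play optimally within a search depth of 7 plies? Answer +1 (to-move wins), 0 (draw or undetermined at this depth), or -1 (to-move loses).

value((0,0,2), X) = +1

p1 X@[(0,0,2)]: h2:-1[(0,0,1)]-1 h2:-2[(0,0,0)]+1*
p2 O@[(0,0,0)] terminal -1; root [(0,0,2)] d7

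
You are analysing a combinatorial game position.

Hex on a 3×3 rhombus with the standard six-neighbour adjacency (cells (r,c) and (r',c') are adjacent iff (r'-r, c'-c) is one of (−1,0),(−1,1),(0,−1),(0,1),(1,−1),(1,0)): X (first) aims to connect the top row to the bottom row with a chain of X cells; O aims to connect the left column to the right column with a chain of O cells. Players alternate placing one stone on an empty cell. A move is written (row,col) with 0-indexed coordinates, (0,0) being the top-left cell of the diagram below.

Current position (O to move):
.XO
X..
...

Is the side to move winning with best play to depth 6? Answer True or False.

O winning at [.XO/X../...]: True

[.XO/X../...] O move#1: (0,0):-1/OXO/X../..., (1,1):-1/.XO/XO./..., (1,2):-1/.XO/X.O/..., (2,0):+1/.XO/X../O..*, (2,1):-1/.XO/X../.O., (2,2):-1/.XO/X../..O
[.XO/X../O..] X move#2: (0,0):-1/XXO/X../O..*, (1,1):-1/.XO/XX./O.., (1,2):-1/.XO/X.X/O.., (2,1):-1/.XO/X../OX., (2,2):-1/.XO/X../O.X
[XXO/X../O..] O move#3: (1,1):+1/XXO/XO./O..*, (1,2):+1/XXO/X.O/O.., (2,1):+1/XXO/X../OO., (2,2):+1/XXO/X../O.O
[XXO/XO./O..] end (terminal -1, X#4); searched .XO/X../... to 6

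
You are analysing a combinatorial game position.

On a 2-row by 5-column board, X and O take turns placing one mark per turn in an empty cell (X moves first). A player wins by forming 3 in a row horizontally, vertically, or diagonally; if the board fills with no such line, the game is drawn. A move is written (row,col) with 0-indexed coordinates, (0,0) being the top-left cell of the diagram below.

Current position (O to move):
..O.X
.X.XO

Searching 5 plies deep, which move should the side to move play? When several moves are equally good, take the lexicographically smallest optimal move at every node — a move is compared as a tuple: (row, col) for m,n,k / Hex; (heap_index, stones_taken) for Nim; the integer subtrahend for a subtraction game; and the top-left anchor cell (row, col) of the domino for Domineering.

O's best at [..O.X/.X.XO]: (1,2)

ply 1, O at ..O.X/.X.XO | (0,0)=-1→O.O.X/.X.XO; (0,1)=-1→.OO.X/.X.XO; (0,3)=-1→..OOX/.X.XO; (1,0)=-1→..O.X/OX.XO; (1,2)=+0→..O.X/.XOXO*
ply 2, X at ..O.X/.XOXO | (0,0)=+0→X.O.X/.XOXO*; (0,1)=+0→.XO.X/.XOXO; (0,3)=+0→..OXX/.XOXO; (1,0)=-1→..O.X/XXOXO
ply 3, O at X.O.X/.XOXO | (0,1)=+0→XOO.X/.XOXO*; (0,3)=+0→X.OOX/.XOXO; (1,0)=+0→X.O.X/OXOXO
ply 4, X at XOO.X/.XOXO | (0,3)=+0→XOOXX/.XOXO*; (1,0)=-1→XOO.X/XXOXO
ply 5, O at XOOXX/.XOXO | (1,0)=+0→XOOXX/OXOXO*
ply 6: XOOXX/OXOXO is terminal +0 (X); from ..O.X/.X.XO depth 5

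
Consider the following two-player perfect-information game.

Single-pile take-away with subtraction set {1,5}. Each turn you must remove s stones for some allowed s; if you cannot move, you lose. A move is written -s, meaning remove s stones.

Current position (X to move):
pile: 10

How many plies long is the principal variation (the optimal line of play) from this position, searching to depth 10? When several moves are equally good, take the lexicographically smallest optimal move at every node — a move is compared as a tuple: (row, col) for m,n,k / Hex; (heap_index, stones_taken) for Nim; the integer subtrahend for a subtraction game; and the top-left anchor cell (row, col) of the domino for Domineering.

ply 1, X at 10 | -1=-1→9*; -5=-1→5
ply 2, O at 9 | -1=+1→8*; -5=+1→4
ply 3, X at 8 | -1=-1→7*; -5=-1→3
ply 4, O at 7 | -1=+1→6*; -5=+1→2
ply 5, X at 6 | -1=-1→5*; -5=-1→1
ply 6, O at 5 | -1=+1→4*; -5=+1→0
ply 7, X at 4 | -1=-1→3*
ply 8, O at 3 | -1=+1→2*
ply 9, X at 2 | -1=-1→1*
ply 10, O at 1 | -1=+1→0*
ply 11: 0 is terminal -1 (X); from 10 depth 10

PV length from [10]: 10 plies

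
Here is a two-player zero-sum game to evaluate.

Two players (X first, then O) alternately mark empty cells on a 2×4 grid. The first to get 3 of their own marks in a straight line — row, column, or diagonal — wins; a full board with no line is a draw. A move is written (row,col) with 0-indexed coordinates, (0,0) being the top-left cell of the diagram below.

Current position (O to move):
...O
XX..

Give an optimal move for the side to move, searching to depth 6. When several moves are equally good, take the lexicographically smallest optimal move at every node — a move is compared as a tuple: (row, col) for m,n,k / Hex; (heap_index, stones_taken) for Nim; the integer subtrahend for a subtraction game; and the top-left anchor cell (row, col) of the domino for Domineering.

p1 O@[...O/XX..]: (0,0)[O..O/XX..]-1 (0,1)[.O.O/XX..]-1 (0,2)[..OO/XX..]-1 (1,2)[...O/XXO.]+0* (1,3)[...O/XX.O]-1
p2 X@[...O/XXO.]: (0,0)[X..O/XXO.]+0* (0,1)[.X.O/XXO.]+0 (0,2)[..XO/XXO.]+0 (1,3)[...O/XXOX]+0
p3 O@[X..O/XXO.]: (0,1)[XO.O/XXO.]+0* (0,2)[X.OO/XXO.]+0 (1,3)[X..O/XXOO]+0
p4 X@[XO.O/XXO.]: (0,2)[XOXO/XXO.]+0* (1,3)[XO.O/XXOX]-1
p5 O@[XOXO/XXO.]: (1,3)[XOXO/XXOO]+0*
p6 X@[XOXO/XXOO] terminal +0; root [...O/XX..] d6

O's best at [...O/XX..]: (1,2)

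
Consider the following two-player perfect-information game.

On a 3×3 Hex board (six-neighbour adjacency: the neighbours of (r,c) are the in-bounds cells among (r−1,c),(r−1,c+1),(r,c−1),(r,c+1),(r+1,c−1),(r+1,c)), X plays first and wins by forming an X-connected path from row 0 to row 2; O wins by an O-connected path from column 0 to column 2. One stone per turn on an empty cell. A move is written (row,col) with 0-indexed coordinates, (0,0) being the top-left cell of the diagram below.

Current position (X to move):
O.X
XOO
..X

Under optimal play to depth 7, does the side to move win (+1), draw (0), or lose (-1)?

value(O.X/XOO/..X, X) = -1

ply 1, X at O.X/XOO/..X | (0,1)=-1→OXX/XOO/..X*; (2,0)=-1→O.X/XOO/X.X; (2,1)=-1→O.X/XOO/.XX
ply 2, O at OXX/XOO/..X | (2,0)=+1→OXX/XOO/O.X*; (2,1)=-1→OXX/XOO/.OX
ply 3: OXX/XOO/O.X is terminal -1 (X); from O.X/XOO/..X depth 7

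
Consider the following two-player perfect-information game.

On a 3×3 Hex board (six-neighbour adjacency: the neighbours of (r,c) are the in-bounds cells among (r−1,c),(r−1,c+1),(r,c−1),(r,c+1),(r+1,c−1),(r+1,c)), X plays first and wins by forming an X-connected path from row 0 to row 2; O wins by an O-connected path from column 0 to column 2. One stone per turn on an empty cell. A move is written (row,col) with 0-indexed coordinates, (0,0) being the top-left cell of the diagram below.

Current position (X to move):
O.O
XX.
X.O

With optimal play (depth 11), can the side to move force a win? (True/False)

X winning at [O.O/XX./X.O]: True

p1 X@[O.O/XX./X.O]: (0,1)[OXO/XX./X.O]+1* (1,2)[O.O/XXX/X.O]-1 (2,1)[O.O/XX./XXO]-1
p2 O@[OXO/XX./X.O] terminal -1; root [O.O/XX./X.O] d11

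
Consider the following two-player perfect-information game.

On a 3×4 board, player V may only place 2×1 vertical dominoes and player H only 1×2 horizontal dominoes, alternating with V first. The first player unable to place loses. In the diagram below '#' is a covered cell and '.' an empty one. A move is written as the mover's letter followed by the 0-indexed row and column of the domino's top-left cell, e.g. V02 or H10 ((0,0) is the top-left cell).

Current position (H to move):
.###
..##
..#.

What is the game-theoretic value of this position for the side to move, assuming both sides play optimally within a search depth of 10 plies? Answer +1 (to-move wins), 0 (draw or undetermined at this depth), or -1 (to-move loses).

value(.###/..##/..#., H) = +1

p1 H@[.###/..##/..#.]: H10[.###/####/..#.]+1* H20[.###/..##/###.]-1
p2 V@[.###/####/..#.] terminal -1; root [.###/..##/..#.] d10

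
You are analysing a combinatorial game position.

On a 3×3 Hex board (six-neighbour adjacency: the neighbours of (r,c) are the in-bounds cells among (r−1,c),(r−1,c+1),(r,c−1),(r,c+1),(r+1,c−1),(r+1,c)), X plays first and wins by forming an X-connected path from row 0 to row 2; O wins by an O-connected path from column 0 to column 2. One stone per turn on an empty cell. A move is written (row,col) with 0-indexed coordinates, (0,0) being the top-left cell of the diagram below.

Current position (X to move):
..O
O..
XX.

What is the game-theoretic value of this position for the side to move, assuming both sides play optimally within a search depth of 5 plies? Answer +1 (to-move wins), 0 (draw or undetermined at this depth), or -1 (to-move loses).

[..O/O../XX.] X move#1: (0,0):-1/X.O/O../XX.*, (0,1):-1/.XO/O../XX., (1,1):-1/..O/OX./XX., (1,2):-1/..O/O.X/XX., (2,2):-1/..O/O../XXX
[X.O/O../XX.] O move#2: (0,1):+1/XOO/O../XX.*, (1,1):+1/X.O/OO./XX., (1,2):+1/X.O/O.O/XX., (2,2):+1/X.O/O../XXO
[XOO/O../XX.] end (terminal -1, X#3); searched ..O/O../XX. to 5

value(..O/O../XX., X) = -1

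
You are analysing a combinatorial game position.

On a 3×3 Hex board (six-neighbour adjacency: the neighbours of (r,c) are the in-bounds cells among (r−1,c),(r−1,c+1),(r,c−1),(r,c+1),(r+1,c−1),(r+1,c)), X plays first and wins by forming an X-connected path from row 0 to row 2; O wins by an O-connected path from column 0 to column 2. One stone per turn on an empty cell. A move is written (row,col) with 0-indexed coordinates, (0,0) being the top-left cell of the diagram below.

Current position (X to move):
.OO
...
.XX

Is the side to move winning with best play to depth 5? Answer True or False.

X winning at [.OO/.../.XX]: False

[.OO/.../.XX] X move#1: (0,0):-1/XOO/.../.XX*, (1,0):-1/.OO/X../.XX, (1,1):-1/.OO/.X./.XX, (1,2):-1/.OO/..X/.XX, (2,0):-1/.OO/.../XXX
[XOO/.../.XX] O move#2: (1,0):+1/XOO/O../.XX*, (1,1):+1/XOO/.O./.XX, (1,2):-1/XOO/..O/.XX, (2,0):+1/XOO/.../OXX
[XOO/O../.XX] end (terminal -1, X#3); searched .OO/.../.XX to 5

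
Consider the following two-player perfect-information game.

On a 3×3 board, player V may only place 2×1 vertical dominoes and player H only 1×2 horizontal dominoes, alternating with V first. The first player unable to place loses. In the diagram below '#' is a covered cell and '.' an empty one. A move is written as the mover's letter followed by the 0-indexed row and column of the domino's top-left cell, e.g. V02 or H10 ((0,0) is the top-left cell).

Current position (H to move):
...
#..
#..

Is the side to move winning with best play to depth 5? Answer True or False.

[.../#../#..] H move#1: H00:-1/##./#../#.., H01:-1/.##/#../#.., H11:+1/.../###/#..*, H21:-1/.../#../###
[.../###/#..] end (terminal -1, V#2); searched .../#../#.. to 5

H winning at [.../#../#..]: True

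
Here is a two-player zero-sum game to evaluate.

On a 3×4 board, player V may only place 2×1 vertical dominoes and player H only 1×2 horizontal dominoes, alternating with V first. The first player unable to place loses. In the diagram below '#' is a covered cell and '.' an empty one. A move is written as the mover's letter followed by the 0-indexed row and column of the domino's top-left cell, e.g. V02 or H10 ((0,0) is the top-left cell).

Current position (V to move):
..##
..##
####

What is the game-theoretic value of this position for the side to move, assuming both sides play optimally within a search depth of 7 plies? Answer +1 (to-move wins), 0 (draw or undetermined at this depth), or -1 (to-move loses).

[..##/..##/####] V move#1: V00:+1/#.##/#.##/####*, V01:+1/.###/.###/####
[#.##/#.##/####] end (terminal -1, H#2); searched ..##/..##/#### to 7

value(..##/..##/####, V) = +1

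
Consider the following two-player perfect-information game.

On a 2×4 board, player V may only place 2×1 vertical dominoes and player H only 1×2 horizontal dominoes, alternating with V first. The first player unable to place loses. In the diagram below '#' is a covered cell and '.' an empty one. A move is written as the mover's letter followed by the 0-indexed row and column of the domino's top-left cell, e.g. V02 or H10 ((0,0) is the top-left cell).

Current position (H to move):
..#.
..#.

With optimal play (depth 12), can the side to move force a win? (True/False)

H winning at [..#./..#.]: True

ply 1, H at ..#./..#. | H00=+1→###./..#.*; H10=+1→..#./###.
ply 2, V at ###./..#. | V03=-1→####/..##*
ply 3, H at ####/..## | H10=+1→####/####*
ply 4: ####/#### is terminal -1 (V); from ..#./..#. depth 12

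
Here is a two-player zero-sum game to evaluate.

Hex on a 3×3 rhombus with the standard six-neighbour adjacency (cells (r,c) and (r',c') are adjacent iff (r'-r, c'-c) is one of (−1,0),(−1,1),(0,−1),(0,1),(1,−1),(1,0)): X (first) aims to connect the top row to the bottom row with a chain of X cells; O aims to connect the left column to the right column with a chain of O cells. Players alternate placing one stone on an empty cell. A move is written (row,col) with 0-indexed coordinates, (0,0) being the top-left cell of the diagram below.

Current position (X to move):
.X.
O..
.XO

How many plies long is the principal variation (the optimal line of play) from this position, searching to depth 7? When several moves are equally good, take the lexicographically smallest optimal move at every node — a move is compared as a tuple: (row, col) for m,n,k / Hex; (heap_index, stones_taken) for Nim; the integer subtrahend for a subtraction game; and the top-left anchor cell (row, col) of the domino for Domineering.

p1 X@[.X./O../.XO]: (0,0)[XX./O../.XO]-1 (0,2)[.XX/O../.XO]+1* (1,1)[.X./OX./.XO]+1 (1,2)[.X./O.X/.XO]+1 (2,0)[.X./O../XXO]-1
p2 O@[.XX/O../.XO]: (0,0)[OXX/O../.XO]-1* (1,1)[.XX/OO./.XO]-1 (1,2)[.XX/O.O/.XO]-1 (2,0)[.XX/O../OXO]-1
p3 X@[OXX/O../.XO]: (1,1)[OXX/OX./.XO]+1* (1,2)[OXX/O.X/.XO]+1 (2,0)[OXX/O../XXO]+1
p4 O@[OXX/OX./.XO] terminal -1; root [.X./O../.XO] d7

PV length from [.X./O../.XO]: 3 plies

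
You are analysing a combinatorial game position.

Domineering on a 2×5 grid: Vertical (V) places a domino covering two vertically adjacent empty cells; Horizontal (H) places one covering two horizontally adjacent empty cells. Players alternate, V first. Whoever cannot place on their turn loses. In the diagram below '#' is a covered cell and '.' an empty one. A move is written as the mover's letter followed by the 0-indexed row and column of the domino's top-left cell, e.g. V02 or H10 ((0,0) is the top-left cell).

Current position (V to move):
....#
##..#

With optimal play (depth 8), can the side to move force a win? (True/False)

[....#/##..#] V move#1: V02:+1/..#.#/###.#*, V03:-1/...##/##.##
[..#.#/###.#] H move#2: H00:-1/###.#/###.#*
[###.#/###.#] V move#3: V03:+1/#####/#####*
[#####/#####] end (terminal -1, H#4); searched ....#/##..# to 8

V winning at [....#/##..#]: True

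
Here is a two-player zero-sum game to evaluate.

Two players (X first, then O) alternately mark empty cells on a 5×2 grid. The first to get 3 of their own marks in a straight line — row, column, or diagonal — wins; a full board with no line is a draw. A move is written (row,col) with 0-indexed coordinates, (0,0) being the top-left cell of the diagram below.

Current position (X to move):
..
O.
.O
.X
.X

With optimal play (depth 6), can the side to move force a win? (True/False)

X winning at [../O./.O/.X/.X]: False

ply 1, X at ../O./.O/.X/.X | (0,0)=+0→X./O./.O/.X/.X*; (0,1)=-1→.X/O./.O/.X/.X; (1,1)=-1→../OX/.O/.X/.X; (2,0)=+0→../O./XO/.X/.X; (3,0)=+0→../O./.O/XX/.X; (4,0)=-1→../O./.O/.X/XX
ply 2, O at X./O./.O/.X/.X | (0,1)=+0→XO/O./.O/.X/.X*; (1,1)=+0→X./OO/.O/.X/.X; (2,0)=+0→X./O./OO/.X/.X; (3,0)=+0→X./O./.O/OX/.X; (4,0)=+0→X./O./.O/.X/OX
ply 3, X at XO/O./.O/.X/.X | (1,1)=+0→XO/OX/.O/.X/.X*; (2,0)=-1→XO/O./XO/.X/.X; (3,0)=-1→XO/O./.O/XX/.X; (4,0)=-1→XO/O./.O/.X/XX
ply 4, O at XO/OX/.O/.X/.X | (2,0)=+0→XO/OX/OO/.X/.X*; (3,0)=+0→XO/OX/.O/OX/.X; (4,0)=+0→XO/OX/.O/.X/OX
ply 5, X at XO/OX/OO/.X/.X | (3,0)=+0→XO/OX/OO/XX/.X*; (4,0)=-1→XO/OX/OO/.X/XX
ply 6, O at XO/OX/OO/XX/.X | (4,0)=+0→XO/OX/OO/XX/OX*
ply 7: XO/OX/OO/XX/OX is terminal +0 (X); from ../O./.O/.X/.X depth 6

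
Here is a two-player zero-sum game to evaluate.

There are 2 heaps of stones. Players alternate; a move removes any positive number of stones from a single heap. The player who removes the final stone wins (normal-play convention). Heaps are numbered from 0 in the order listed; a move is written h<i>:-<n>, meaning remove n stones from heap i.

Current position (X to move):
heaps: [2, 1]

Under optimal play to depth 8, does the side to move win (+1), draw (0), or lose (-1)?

value((2,1), X) = +1

[(2,1)] X move#1: h0:-1:+1/(1,1)*, h0:-2:-1/(0,1), h1:-1:-1/(2,0)
[(1,1)] O move#2: h0:-1:-1/(0,1)*, h1:-1:-1/(1,0)
[(0,1)] X move#3: h1:-1:+1/(0,0)*
[(0,0)] end (terminal -1, O#4); searched (2,1) to 8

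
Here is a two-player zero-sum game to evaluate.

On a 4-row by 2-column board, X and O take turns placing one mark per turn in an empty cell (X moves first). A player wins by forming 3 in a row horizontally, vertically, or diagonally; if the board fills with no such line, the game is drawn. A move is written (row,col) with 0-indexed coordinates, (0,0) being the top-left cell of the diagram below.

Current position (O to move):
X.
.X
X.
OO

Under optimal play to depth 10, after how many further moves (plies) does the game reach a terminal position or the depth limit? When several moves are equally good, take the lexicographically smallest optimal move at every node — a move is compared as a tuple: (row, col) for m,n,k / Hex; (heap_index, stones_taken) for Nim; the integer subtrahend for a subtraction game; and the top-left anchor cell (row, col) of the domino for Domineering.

[X./.X/X./OO] O move#1: (0,1):-1/XO/.X/X./OO, (1,0):+0/X./OX/X./OO*, (2,1):-1/X./.X/XO/OO
[X./OX/X./OO] X move#2: (0,1):+0/XX/OX/X./OO*, (2,1):+0/X./OX/XX/OO
[XX/OX/X./OO] O move#3: (2,1):+0/XX/OX/XO/OO*
[XX/OX/XO/OO] end (terminal +0, X#4); searched X./.X/X./OO to 10

PV length from [X./.X/X./OO]: 3 plies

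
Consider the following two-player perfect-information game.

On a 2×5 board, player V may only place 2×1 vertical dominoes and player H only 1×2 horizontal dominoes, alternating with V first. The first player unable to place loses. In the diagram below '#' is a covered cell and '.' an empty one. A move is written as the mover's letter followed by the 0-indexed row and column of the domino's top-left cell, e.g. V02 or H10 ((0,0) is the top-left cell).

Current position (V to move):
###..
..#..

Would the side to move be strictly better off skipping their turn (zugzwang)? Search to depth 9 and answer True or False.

ply 1, V at ###../..#.. | V03=+1→####./..##.*; V04=+1→###.#/..#.#
ply 2, H at ####./..##. | H10=-1→####./####.*
ply 3, V at ####./####. | V04=+1→#####/#####*
ply 4: #####/##### is terminal -1 (H); from ###../..#.. depth 9
if V skipped the turn, H would face:
~ ply 1, H at ###../..#.. | H03=+1→#####/..#..*; H10=-1→###../###..; H13=+1→###../..###
~ ply 2: #####/..#.. is terminal -1 (V); from ###../..#.. depth 9
compare (V): move=+1 vs pass=-1

zugzwang(###../..#.., V) = False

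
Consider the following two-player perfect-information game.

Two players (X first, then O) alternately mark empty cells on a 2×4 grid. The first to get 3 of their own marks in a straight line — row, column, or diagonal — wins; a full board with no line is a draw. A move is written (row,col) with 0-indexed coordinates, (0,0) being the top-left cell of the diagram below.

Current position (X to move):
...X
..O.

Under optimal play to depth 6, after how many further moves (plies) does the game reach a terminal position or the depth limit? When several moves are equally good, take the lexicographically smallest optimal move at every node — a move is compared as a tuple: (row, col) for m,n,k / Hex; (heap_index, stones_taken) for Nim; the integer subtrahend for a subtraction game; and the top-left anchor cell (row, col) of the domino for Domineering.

[...X/..O.] X move#1: (0,0):-1/X..X/..O., (0,1):+0/.X.X/..O.*, (0,2):+0/..XX/..O., (1,0):+0/...X/X.O., (1,1):+0/...X/.XO., (1,3):+0/...X/..OX
[.X.X/..O.] O move#2: (0,0):-1/OX.X/..O., (0,2):+0/.XOX/..O.*, (1,0):-1/.X.X/O.O., (1,1):-1/.X.X/.OO., (1,3):-1/.X.X/..OO
[.XOX/..O.] X move#3: (0,0):-1/XXOX/..O., (1,0):+0/.XOX/X.O.*, (1,1):+0/.XOX/.XO., (1,3):+0/.XOX/..OX
[.XOX/X.O.] O move#4: (0,0):+0/OXOX/X.O.*, (1,1):+0/.XOX/XOO., (1,3):+0/.XOX/X.OO
[OXOX/X.O.] X move#5: (1,1):+0/OXOX/XXO.*, (1,3):+0/OXOX/X.OX
[OXOX/XXO.] O move#6: (1,3):+0/OXOX/XXOO*
[OXOX/XXOO] end (terminal +0, X#7); searched ...X/..O. to 6

PV length from [...X/..O.]: 6 plies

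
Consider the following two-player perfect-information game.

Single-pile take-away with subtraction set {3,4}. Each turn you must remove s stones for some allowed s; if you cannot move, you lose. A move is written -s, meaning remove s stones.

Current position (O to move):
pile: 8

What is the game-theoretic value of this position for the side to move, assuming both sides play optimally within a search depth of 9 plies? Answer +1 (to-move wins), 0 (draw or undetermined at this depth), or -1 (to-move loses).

ply 1, O at 8 | -3=-1→5*; -4=-1→4
ply 2, X at 5 | -3=+1→2*; -4=+1→1
ply 3: 2 is terminal -1 (O); from 8 depth 9

value(8, O) = -1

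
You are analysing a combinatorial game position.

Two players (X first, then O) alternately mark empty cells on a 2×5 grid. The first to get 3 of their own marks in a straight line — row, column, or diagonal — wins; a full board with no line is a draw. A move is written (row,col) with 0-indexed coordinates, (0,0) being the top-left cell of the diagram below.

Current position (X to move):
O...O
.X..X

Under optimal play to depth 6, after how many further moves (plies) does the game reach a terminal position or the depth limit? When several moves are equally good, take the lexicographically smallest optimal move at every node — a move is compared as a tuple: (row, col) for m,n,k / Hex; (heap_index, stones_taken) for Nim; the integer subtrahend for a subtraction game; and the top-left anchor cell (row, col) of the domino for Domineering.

PV length from [O...O/.X..X]: 5 plies

[O...O/.X..X] X move#1: (0,1):+0/OX..O/.X..X, (0,2):+0/O.X.O/.X..X, (0,3):+0/O..XO/.X..X, (1,0):+0/O...O/XX..X, (1,2):+1/O...O/.XX.X*, (1,3):+0/O...O/.X.XX
[O...O/.XX.X] O move#2: (0,1):-1/OO..O/.XX.X*, (0,2):-1/O.O.O/.XX.X, (0,3):-1/O..OO/.XX.X, (1,0):-1/O...O/OXX.X, (1,3):-1/O...O/.XXOX
[OO..O/.XX.X] X move#3: (0,2):+1/OOX.O/.XX.X*, (0,3):-1/OO.XO/.XX.X, (1,0):+1/OO..O/XXX.X, (1,3):+1/OO..O/.XXXX
[OOX.O/.XX.X] O move#4: (0,3):-1/OOXOO/.XX.X*, (1,0):-1/OOX.O/OXX.X, (1,3):-1/OOX.O/.XXOX
[OOXOO/.XX.X] X move#5: (1,0):+1/OOXOO/XXX.X*, (1,3):+1/OOXOO/.XXXX
[OOXOO/XXX.X] end (terminal -1, O#6); searched O...O/.X..X to 6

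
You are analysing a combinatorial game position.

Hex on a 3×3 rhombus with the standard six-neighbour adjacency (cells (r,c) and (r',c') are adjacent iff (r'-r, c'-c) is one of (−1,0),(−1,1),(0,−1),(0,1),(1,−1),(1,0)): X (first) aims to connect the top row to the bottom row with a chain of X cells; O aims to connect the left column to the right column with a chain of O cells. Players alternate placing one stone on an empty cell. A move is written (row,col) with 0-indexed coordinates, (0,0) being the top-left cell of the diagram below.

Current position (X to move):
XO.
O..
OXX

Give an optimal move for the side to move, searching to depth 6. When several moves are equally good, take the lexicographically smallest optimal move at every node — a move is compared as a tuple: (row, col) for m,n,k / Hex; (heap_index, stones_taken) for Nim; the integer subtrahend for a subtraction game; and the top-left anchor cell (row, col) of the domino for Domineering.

ply 1, X at XO./O../OXX | (0,2)=+1→XOX/O../OXX*; (1,1)=-1→XO./OX./OXX; (1,2)=-1→XO./O.X/OXX
ply 2, O at XOX/O../OXX | (1,1)=-1→XOX/OO./OXX*; (1,2)=-1→XOX/O.O/OXX
ply 3, X at XOX/OO./OXX | (1,2)=+1→XOX/OOX/OXX*
ply 4: XOX/OOX/OXX is terminal -1 (O); from XO./O../OXX depth 6

X's best at [XO./O../OXX]: (0,2)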